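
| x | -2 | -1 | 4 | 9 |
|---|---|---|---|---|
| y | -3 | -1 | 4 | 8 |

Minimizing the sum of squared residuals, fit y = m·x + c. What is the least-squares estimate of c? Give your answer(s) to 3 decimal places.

c = -0.435

From the data, Σx·x = 102, Σx = 10, Σ1 = 4.
For Aᵀy: Σx·y = 95, Σy = 8.
So AᵀA·[m, c]ᵀ = Aᵀy: [[102, 10]; [10, 4]]·[m, c]ᵀ = [95, 8]ᵀ.
Eliminating c: 4·(row 1) − 10·(row 2) gives 308·m = 4·95 − 10·8 = 300, so m = 75/77.
Then c = (8 − 10·(75/77))/4 = -67/154.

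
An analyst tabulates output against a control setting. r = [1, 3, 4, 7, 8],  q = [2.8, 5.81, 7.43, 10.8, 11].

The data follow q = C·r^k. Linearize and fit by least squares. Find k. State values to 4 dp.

Linearized form: ln q = k·ln r + ln C. From the 5 transformed points,
AᵀA = [[11.2394, 6.5103]; [6.5103, 5]], rhs = [14.3300, 9.5722]ᵀ  (here Σln r = 6.5103, Σ(ln r)² = 11.2394, Σln q = 9.5722, Σln r·ln q = 14.3300).
Slope k = (n·Σln r·ln q − Σln r·Σln q)/(n·Σ(ln r)² − (Σln r)²) = (5·14.3300 − 6.5103·9.5722)/13.8136 = 0.67562; ln C = (Σln q − k·Σln r)/n = 1.03474.

k = 0.6756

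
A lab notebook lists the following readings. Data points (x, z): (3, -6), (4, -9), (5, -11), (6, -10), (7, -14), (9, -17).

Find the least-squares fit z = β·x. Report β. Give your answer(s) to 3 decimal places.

Compute the Gram sums: Σx·x = 216.
Moment sums: Σx·z = -420.
Normal equations: [[216]]·[β]ᵀ = [-420]ᵀ.
Hence β = -420 / 216 ≈ -1.94444.

β = -1.944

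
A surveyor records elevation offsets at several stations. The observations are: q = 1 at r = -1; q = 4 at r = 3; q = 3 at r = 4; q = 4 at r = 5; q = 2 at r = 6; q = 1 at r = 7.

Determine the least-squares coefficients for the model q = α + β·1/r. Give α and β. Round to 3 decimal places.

α = 2.474, β = 1.688

Setting ∂/∂α … = 0 gives: 6·α + (13/140)·β = 15;  (13/140)·α + (222581/176400)·β = 991/420.
Eliminating β: (222581/176400)·(row 1) − (13/140)·(row 2) gives (88931/11760)·α = (222581/176400)·15 − (13/140)·(991/420) = 26191/1400, so α = 1100022/444655.
Then β = ((991/420) − (13/140)·(1100022/444655))/(222581/176400) = 150108/88931.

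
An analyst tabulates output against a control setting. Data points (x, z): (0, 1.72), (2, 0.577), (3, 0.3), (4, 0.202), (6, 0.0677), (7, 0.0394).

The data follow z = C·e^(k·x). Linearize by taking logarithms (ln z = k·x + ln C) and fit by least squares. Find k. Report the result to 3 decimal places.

Linearized form: ln z = k·x + ln C. From the 6 transformed points,
AᵀA = [[114.0000, 22.0000]; [22.0000, 6]], rhs = [-49.9036, -8.7377]ᵀ  (here Σx = 22.0000, Σ(x)² = 114.0000, Σln z = -8.7377, Σx·ln z = -49.9036).
Δ = 114.0000·6 − (22.0000)² = 200.0000; k = (-49.9036·6 − 22.0000·-8.7377)/200.0000 = -0.53596, ln C = (114.0000·-8.7377 − 22.0000·-49.9036)/200.0000 = 0.50891.

k = -0.536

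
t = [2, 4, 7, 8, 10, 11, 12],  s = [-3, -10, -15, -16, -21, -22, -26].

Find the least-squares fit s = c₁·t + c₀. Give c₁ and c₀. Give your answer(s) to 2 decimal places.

Forming MᵀM = [[498, 54]; [54, 7]] and Mᵀs = [-1043, -113]ᵀ gives MᵀM·[c₁, c₀]ᵀ = Mᵀs.
Eliminating c₀: 7·(row 1) − 54·(row 2) gives 570·c₁ = 7·(-1043) − 54·(-113) = -1199, so c₁ = -1199/570.
Then c₀ = ((-113) − 54·(-1199/570))/7 = 8/95.

c₁ = -2.10, c₀ = 0.08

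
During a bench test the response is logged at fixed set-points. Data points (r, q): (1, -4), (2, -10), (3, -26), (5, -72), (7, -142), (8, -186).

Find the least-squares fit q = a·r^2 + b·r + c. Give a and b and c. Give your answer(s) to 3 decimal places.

With design matrix M, MᵀM = [[7220, 1016, 152]; [1016, 152, 26]; [152, 26, 6]] and Mᵀq = [-20940, -2944, -440]ᵀ.
Row-reducing yields a = -5449/1815, b = 1636/1815, c = -716/605.

a = -3.002, b = 0.901, c = -1.183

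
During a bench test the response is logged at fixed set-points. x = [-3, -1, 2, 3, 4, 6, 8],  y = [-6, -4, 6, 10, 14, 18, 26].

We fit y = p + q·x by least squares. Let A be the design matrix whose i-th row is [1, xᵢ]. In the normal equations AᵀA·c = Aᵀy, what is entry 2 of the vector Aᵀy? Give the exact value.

436

Entry 2 ↔ basis x, so (Aᵀy)_{2} = Σᵢ (x)·yᵢ = (-3)·(-6) + (-1)·(-4) + (2)·(6) + (3)·(10) + (4)·(14) + (6)·(18) + (8)·(26) = 436.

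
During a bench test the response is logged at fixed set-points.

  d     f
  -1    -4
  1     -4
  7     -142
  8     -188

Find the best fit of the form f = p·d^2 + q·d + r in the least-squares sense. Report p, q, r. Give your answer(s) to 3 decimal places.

p = -2.972, q = 0.491, r = -0.899

The normal equations are: 6499·p + 855·q + 115·r = -18998;  855·p + 115·q + 15·r = -2498;  115·p + 15·q + 4·r = -338.
(Σd^2·d^2 = 6499, Σd^2·d = 855, Σd^2 = 115, Σd·d = 115, Σd = 15, Σ1 = 4, Σd^2·f = -18998, Σd·f = -2498, Σf = -338.)
Solving the 3×3 system (Gaussian elimination) gives p = -529/178, q = 437/890, r = -80/89.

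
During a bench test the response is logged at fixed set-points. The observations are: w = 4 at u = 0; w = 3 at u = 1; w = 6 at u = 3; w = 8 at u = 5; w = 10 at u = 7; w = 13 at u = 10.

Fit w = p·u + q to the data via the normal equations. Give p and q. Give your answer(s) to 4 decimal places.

p = 0.9860, q = 3.0607

AᵀA·[p, q]ᵀ = Aᵀw reads: 184·p + 26·q = 261;  26·p + 6·q = 44.
Eliminating q: 6·(row 1) − 26·(row 2) gives 428·p = 6·261 − 26·44 = 422, so p = 211/214.
Then q = (44 − 26·(211/214))/6 = 655/214.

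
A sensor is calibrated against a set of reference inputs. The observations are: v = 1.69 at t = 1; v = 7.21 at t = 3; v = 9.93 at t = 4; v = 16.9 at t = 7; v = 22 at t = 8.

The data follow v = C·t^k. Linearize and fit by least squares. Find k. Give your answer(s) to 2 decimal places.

Taking logs, ln v = k·ln t + ln C, so regress ln v on ln t.
Σln t = 6.5103, Σ(ln t)² = 11.2394, Σln v = 10.7141, Σln t·ln v = 17.2819.
Equations: 11.2394·k + 6.5103·ln C = 17.2819;  6.5103·k + 5·ln C = 10.7141.
Solving (det = 13.8136): k = 1.20592, ln C = 0.57265.

k = 1.21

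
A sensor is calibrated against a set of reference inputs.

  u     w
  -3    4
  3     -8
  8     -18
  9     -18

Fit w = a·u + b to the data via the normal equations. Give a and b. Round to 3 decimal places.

a = -1.895, b = -1.945

Compute the Gram sums: Σu·u = 163, Σu = 17, Σ1 = 4.
For Mᵀw: Σu·w = -342, Σw = -40.
So MᵀM·[a, b]ᵀ = Mᵀw: [[163, 17]; [17, 4]]·[a, b]ᵀ = [-342, -40]ᵀ.
det = 163·4 − 17² = 363.
a = ((-342)·4 − 17·(-40))/363 = -688/363; b = (163·(-40) − 17·(-342))/363 = -706/363.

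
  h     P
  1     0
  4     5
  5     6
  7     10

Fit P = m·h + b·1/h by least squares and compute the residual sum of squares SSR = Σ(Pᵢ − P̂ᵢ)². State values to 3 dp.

Forming XᵀX = [[91, 4]; [4, 22009/19600]] and XᵀP = [120, 543/140]ᵀ gives XᵀX·[m, b]ᵀ = XᵀP.
det = 91·(22009/19600) − 4² = 241317/2800.
m = (120·(22009/19600) − 4·(543/140))/(241317/2800) = 779000/563073; b = (91·(543/140) − 4·120)/(241317/2800) = -118580/80439.
Residuals: 17020/187691, -31040/187691, -116850/187691, 14110/26813; SSR = 131400/187691.

SSR = 0.700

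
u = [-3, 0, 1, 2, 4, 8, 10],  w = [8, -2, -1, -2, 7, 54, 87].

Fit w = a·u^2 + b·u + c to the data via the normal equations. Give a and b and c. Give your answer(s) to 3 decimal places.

a = 0.999, b = -0.969, c = -3.072

MᵀM·[a, b, c]ᵀ = Mᵀw reads: 14450·a + 1558·b + 194·c = 12331;  1558·a + 194·b + 22·c = 1301;  194·a + 22·b + 7·c = 151.
Solving the 3×3 system (Gaussian elimination) gives a = 68079/68144, b = -66013/68144, c = -13083/4259.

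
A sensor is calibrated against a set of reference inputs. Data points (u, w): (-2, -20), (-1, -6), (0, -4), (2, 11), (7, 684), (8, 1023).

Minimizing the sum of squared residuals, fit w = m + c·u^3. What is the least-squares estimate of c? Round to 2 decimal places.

AᵀA·[m, c]ᵀ = Aᵀw reads: 6·m + 854·c = 1688;  854·m + 379922·c = 758642.
Determinant 6·379922 − 854² = 1550216.
m = (1688·379922 − 854·758642)/1550216 = -1642983/387554; c = (6·758642 − 854·1688)/1550216 = 777575/387554.

c = 2.01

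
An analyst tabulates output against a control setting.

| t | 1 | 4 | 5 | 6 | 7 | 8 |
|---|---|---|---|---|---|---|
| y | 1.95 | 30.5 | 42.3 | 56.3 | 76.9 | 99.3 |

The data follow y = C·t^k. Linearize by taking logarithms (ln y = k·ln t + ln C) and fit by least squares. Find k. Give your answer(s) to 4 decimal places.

Taking logs, ln y = k·ln t + ln C, so regress ln y on ln t.
Σln t = 8.8128, Σ(ln t)² = 15.8331, Σln y = 20.8017, Σln t·ln y = 35.9987.
Equations: 15.8331·k + 8.8128·ln C = 35.9987;  8.8128·k + 6·ln C = 20.8017.
Δ = 15.8331·6 − (8.8128)² = 17.3327; k = (35.9987·6 − 8.8128·20.8017)/17.3327 = 1.88489, ln C = (15.8331·20.8017 − 8.8128·35.9987)/17.3327 = 0.69840.

k = 1.8849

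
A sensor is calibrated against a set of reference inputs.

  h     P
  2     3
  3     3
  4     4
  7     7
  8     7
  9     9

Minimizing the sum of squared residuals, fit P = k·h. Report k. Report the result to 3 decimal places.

k = 0.973

Compute the Gram sums: Σh·h = 223.
And Σh·P = 217.
k = 217/223 = 0.973094.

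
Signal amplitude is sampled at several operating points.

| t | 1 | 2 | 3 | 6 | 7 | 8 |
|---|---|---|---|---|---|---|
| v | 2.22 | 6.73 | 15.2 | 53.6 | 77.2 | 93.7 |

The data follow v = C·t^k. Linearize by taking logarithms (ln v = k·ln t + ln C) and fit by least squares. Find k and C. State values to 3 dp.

Taking logs, ln v = k·ln t + ln C, so regress ln v on ln t.
Over the data: Σln t = 7.6089, Σ(ln t)² = 13.0084, Σln v = 18.2934, Σln t·ln v = 29.3437.
Normal system: [[13.0084, 7.6089]; [7.6089, 6]]·[k, ln C]ᵀ = [29.3437, 18.2934]ᵀ.
Δ = 13.0084·6 − (7.6089)² = 20.1558; k = (29.3437·6 − 7.6089·18.2934)/20.1558 = 1.82926, ln C = (13.0084·18.2934 − 7.6089·29.3437)/20.1558 = 0.72914, so C = exp(0.72914) = 2.07329.

k = 1.829, C = 2.073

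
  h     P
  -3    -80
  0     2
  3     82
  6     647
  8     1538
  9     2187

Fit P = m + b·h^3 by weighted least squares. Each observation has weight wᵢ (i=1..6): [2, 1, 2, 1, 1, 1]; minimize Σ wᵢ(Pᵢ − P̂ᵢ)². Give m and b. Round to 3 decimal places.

From the data, Σwᵢ·1 = 8, Σwᵢ·h^3 = 1457, Σwᵢ·h^3·h^3 = 843157.
For XᵀWP: Σwᵢ·P = 4378, Σwᵢ·h^3·P = 2530279.
So XᵀWX·[m, b]ᵀ = XᵀWP: [[8, 1457]; [1457, 843157]]·[m, b]ᵀ = [4378, 2530279]ᵀ.
Eliminating b: 843157·(row 1) − 1457·(row 2) gives 4622407·m = 843157·4378 − 1457·2530279 = 4724843, so m = 4724843/4622407.
Then b = (2530279 − 1457·(4724843/4622407))/843157 = 13863486/4622407.

m = 1.022, b = 2.999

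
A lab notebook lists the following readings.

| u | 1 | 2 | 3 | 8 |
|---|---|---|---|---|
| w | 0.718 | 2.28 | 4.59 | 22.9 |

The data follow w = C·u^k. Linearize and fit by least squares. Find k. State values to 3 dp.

k = 1.666

Let Y = ln w. Fitting Y = k·ln u + ln C by least squares:
AᵀA = [[6.0115, 3.8712]; [3.8712, 4]], rhs = [8.7564, 5.1479]ᵀ  (here Σln u = 3.8712, Σ(ln u)² = 6.0115, Σln w = 5.1479, Σln u·ln w = 8.7564).
Δ = 6.0115·4 − (3.8712)² = 9.0597; k = (8.7564·4 − 3.8712·5.1479)/9.0597 = 1.66641, ln C = (6.0115·5.1479 − 3.8712·8.7564)/9.0597 = -0.32577.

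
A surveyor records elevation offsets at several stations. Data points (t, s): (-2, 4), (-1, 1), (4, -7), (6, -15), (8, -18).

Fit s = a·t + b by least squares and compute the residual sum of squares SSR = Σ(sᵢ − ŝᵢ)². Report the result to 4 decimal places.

Forming MᵀM = [[121, 15]; [15, 5]] and Mᵀs = [-271, -35]ᵀ gives MᵀM·[a, b]ᵀ = Mᵀs.
Determinant 121·5 − 15² = 380.
a = ((-271)·5 − 15·(-35))/380 = -83/38; b = (121·(-35) − 15·(-271))/380 = -17/38.
Residuals: 3/38, -14/19, 83/38, -55/38, -3/38; SSR = 141/19.

SSR = 7.4211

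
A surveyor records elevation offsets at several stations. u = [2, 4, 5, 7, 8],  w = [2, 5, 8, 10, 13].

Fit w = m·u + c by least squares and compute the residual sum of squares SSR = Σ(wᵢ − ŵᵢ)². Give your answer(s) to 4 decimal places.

SSR = 1.6140

Sums needed: Σu·u = 158, Σu = 26, Σ1 = 5.
Right-hand side: Σu·w = 238, Σw = 38.
Eliminating c: 5·(row 1) − 26·(row 2) gives 114·m = 5·238 − 26·38 = 202, so m = 101/57.
Then c = (38 − 26·(101/57))/5 = -92/57.
Residuals: 4/57, -9/19, 43/57, -15/19, 25/57; SSR = 92/57.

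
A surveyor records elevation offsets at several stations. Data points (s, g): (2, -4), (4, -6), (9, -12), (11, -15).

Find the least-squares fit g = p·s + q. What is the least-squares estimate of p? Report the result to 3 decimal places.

XᵀX·[p, q]ᵀ = Xᵀg reads: 222·p + 26·q = -305;  26·p + 4·q = -37.
det = 222·4 − 26² = 212.
p = ((-305)·4 − 26·(-37))/212 = -129/106; q = (222·(-37) − 26·(-305))/212 = -71/53.

p = -1.217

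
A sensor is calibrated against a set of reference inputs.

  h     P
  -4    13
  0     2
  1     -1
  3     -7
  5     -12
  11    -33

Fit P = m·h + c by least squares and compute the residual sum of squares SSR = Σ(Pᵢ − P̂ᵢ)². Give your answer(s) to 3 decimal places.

SSR = 4.879

With design matrix X, XᵀX = [[172, 16]; [16, 6]] and XᵀP = [-497, -38]ᵀ.
Determinant 172·6 − 16² = 776.
m = ((-497)·6 − 16·(-38))/776 = -1187/388; c = (172·(-38) − 16·(-497))/776 = 177/97.
Residuals: -103/97, 17/97, 91/388, 137/388, 571/388, -455/388; SSR = 1893/388.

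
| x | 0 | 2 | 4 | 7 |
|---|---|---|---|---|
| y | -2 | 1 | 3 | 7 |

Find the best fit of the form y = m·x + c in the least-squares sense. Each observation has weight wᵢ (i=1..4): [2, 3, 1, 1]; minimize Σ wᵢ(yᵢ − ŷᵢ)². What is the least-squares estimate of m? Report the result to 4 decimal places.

The normal system MᵀWM·[m, c]ᵀ = MᵀWy is [[77, 17]; [17, 7]]·[m, c]ᵀ = [67, 9]ᵀ.
Determinant 77·7 − 17² = 250.
m = (67·7 − 17·9)/250 = 158/125; c = (77·9 − 17·67)/250 = -223/125.

m = 1.2640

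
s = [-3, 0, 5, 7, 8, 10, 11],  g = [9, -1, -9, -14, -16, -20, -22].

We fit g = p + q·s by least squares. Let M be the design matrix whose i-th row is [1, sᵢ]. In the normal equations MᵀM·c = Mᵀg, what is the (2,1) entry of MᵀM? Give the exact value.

Row 2 ↔ basis s, column 1 ↔ basis 1, so (MᵀM)_{2,1} = Σᵢ s = (-3)·(1) + (0)·(1) + (5)·(1) + (7)·(1) + (8)·(1) + (10)·(1) + (11)·(1) = 38.

38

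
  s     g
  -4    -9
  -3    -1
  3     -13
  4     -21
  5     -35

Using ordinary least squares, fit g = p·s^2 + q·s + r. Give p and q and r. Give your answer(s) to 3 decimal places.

From the data, Σs^2·s^2 = 1299, Σs^2·s = 125, Σs^2 = 75, Σs·s = 75, Σs = 5, Σ1 = 5.
And Σs^2·g = -1481, Σs·g = -259, Σg = -79.
XᵀX·[p, q, r]ᵀ = Xᵀg becomes [[1299, 125, 75]; [125, 75, 5]; [75, 5, 5]]·[p, q, r]ᵀ = [-1481, -259, -79]ᵀ.
Solving the 3×3 system (Gaussian elimination) gives p = -293/242, q = -413/242, r = 2461/605.

p = -1.211, q = -1.707, r = 4.068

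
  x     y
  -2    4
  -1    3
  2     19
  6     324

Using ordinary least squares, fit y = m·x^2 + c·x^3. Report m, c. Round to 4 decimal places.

Compute the Gram sums: Σx^2·x^2 = 1329, Σx^2·x^3 = 7775, Σx^3·x^3 = 46785.
Moment sums: Σx^2·y = 11759, Σx^3·y = 70101.
Determinant 1329·46785 − 7775² = 1726640.
m = (11759·46785 − 7775·70101)/1726640 = 255477/86332; c = (1329·70101 − 7775·11759)/1726640 = 434501/431660.

m = 2.9592, c = 1.0066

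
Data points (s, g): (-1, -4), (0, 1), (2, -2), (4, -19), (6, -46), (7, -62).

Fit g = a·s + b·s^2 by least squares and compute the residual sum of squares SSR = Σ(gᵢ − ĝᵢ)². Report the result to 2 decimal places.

From the data, Σs·s = 106, Σs·s^2 = 630, Σs^2·s^2 = 3970.
Moment sums: Σs·g = -786, Σs^2·g = -5010.
So MᵀM·[a, b]ᵀ = Mᵀg: [[106, 630]; [630, 3970]]·[a, b]ᵀ = [-786, -5010]ᵀ.
Eliminating b: 3970·(row 1) − 630·(row 2) gives 23920·a = 3970·(-786) − 630·(-5010) = 35880, so a = 3/2.
Then b = ((-5010) − 630·(3/2))/3970 = -3/2.
Residuals: -1, 1, 1, -1, -1, 1; SSR = 6.

SSR = 6.00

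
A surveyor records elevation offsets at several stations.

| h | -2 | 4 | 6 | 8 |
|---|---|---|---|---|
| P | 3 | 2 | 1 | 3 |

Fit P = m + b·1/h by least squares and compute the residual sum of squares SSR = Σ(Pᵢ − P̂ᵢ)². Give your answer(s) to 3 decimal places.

SSR = 1.893

The normal equations are: 4·m + (1/24)·b = 9;  (1/24)·m + (205/576)·b = -11/24.
(Σ1 = 4, Σ1/h = 1/24, Σ1/h·1/h = 205/576, ΣP = 9, Σ1/h·P = -11/24.)
Eliminating b: (205/576)·(row 1) − (1/24)·(row 2) gives (91/64)·m = (205/576)·9 − (1/24)·(-11/24) = 29/9, so m = 1856/819.
Then b = ((-11/24) − (1/24)·(1856/819))/(205/576) = -424/273.
Residuals: -5/117, 100/819, -275/273, 760/819; SSR = 1550/819.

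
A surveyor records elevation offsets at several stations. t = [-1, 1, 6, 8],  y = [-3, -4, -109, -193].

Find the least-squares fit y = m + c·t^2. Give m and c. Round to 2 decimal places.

Forming AᵀA = [[4, 102]; [102, 5394]] and Aᵀy = [-309, -16283]ᵀ gives AᵀA·[m, c]ᵀ = Aᵀy.
Determinant 4·5394 − 102² = 11172.
m = ((-309)·5394 − 102·(-16283))/11172 = -10/19; c = (4·(-16283) − 102·(-309))/11172 = -343/114.

m = -0.53, c = -3.01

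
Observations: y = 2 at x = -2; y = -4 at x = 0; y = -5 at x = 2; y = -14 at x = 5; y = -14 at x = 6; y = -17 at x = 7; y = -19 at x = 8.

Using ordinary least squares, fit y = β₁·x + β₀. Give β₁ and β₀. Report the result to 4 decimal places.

β₁ = -2.0518, β₀ = -2.5217

Normal-equation sums: Σx·x = 182, Σx = 26, Σ1 = 7.
Moment sums: Σx·y = -439, Σy = -71.
So MᵀM·[β₁, β₀]ᵀ = Mᵀy: [[182, 26]; [26, 7]]·[β₁, β₀]ᵀ = [-439, -71]ᵀ.
Eliminating β₀: 7·(row 1) − 26·(row 2) gives 598·β₁ = 7·(-439) − 26·(-71) = -1227, so β₁ = -1227/598.
Then β₀ = ((-71) − 26·(-1227/598))/7 = -58/23.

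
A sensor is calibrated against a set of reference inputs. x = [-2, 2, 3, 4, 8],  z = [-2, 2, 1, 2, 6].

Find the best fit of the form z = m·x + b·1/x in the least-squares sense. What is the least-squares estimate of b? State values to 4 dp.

Entries of MᵀM: Σx·x = 97, Σx·1/x = 5, Σ1/x·1/x = 397/576.
Right-hand side: Σx·z = 67, Σ1/x·z = 43/12.
Normal equations: [[97, 5]; [5, 397/576]]·[m, b]ᵀ = [67, 43/12]ᵀ.
Determinant 97·(397/576) − 5² = 24109/576.
m = (67·(397/576) − 5·(43/12))/(24109/576) = 16279/24109; b = (97·(43/12) − 5·67)/(24109/576) = 7248/24109.

b = 0.3006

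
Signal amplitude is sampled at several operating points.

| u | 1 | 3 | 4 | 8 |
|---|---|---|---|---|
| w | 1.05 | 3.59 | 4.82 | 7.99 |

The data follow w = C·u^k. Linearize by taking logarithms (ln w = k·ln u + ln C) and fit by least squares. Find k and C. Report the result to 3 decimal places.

With ln wᵢ as the transformed response and ln uᵢ as the regressor:
XᵀX = [[7.4528, 4.5643]; [4.5643, 4]], rhs = [7.9060, 4.9779]ᵀ  (here Σln u = 4.5643, Σ(ln u)² = 7.4528, Σln w = 4.9779, Σln u·ln w = 7.9060).
Slope k = (n·Σln u·ln w − Σln u·Σln w)/(n·Σ(ln u)² − (Σln u)²) = (4·7.9060 − 4.5643·4.9779)/8.9781 = 0.99165; ln C = (Σln w − k·Σln u)/n = 0.11292, so C = exp(0.11292) = 1.11954.

k = 0.992, C = 1.120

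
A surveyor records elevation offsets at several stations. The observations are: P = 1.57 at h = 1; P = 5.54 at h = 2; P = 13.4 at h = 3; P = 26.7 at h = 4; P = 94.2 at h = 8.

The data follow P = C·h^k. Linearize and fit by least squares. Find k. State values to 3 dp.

With ln Pᵢ as the transformed response and ln hᵢ as the regressor:
XᵀX = [[7.9333, 5.2575]; [5.2575, 5]], rhs = [18.0433, 12.5884]ᵀ  (here Σln h = 5.2575, Σ(ln h)² = 7.9333, Σln P = 12.5884, Σln h·ln P = 18.0433).
Solving (det = 12.0252): k = 1.99855, ln C = 0.41621.

k = 1.999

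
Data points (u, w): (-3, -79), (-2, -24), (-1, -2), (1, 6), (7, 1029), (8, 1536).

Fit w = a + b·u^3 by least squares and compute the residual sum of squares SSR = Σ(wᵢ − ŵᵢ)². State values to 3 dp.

Entries of MᵀM: Σ1 = 6, Σu^3 = 820, Σu^3·u^3 = 380588.
Right-hand side: Σw = 2466, Σu^3·w = 1141712.
MᵀM·[a, b]ᵀ = Mᵀw becomes [[6, 820]; [820, 380588]]·[a, b]ᵀ = [2466, 1141712]ᵀ.
Eliminating b: 380588·(row 1) − 820·(row 2) gives 1611128·a = 380588·2466 − 820·1141712 = 2326168, so a = 290771/201391.
Then b = (1141712 − 820·(290771/201391))/380588 = 603519/201391.
Residuals: 94353/201391, -296003/201391, -90034/201391, 8488/5443, -66449/201391, 44077/201391; SSR = 1040840/201391.

SSR = 5.168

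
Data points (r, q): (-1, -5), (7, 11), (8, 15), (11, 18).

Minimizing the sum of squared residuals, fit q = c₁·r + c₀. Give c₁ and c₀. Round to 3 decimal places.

The normal system MᵀM·[c₁, c₀]ᵀ = Mᵀq is [[235, 25]; [25, 4]]·[c₁, c₀]ᵀ = [400, 39]ᵀ.
Eliminating c₀: 4·(row 1) − 25·(row 2) gives 315·c₁ = 4·400 − 25·39 = 625, so c₁ = 125/63.
Then c₀ = (39 − 25·(125/63))/4 = -167/63.

c₁ = 1.984, c₀ = -2.651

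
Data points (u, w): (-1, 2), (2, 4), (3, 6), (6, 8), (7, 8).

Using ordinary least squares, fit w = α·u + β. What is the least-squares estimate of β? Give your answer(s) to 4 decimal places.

Entries of XᵀX: Σu·u = 99, Σu = 17, Σ1 = 5.
Right-hand side: Σu·w = 128, Σw = 28.
So XᵀX·[α, β]ᵀ = Xᵀw: [[99, 17]; [17, 5]]·[α, β]ᵀ = [128, 28]ᵀ.
Determinant 99·5 − 17² = 206.
α = (128·5 − 17·28)/206 = 82/103; β = (99·28 − 17·128)/206 = 298/103.

β = 2.8932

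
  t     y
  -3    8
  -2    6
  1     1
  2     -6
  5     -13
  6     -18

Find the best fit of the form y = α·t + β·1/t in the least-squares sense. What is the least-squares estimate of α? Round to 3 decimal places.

α = -2.999

Compute the Gram sums: Σt·t = 79, Σt·1/t = 6, Σ1/t·1/t = 1511/900.
Moment sums: Σt·y = -220, Σ1/t·y = -199/15.
AᵀA·[α, β]ᵀ = Aᵀy becomes [[79, 6]; [6, 1511/900]]·[α, β]ᵀ = [-220, -199/15]ᵀ.
det = 79·(1511/900) − 6² = 86969/900.
α = ((-220)·(1511/900) − 6·(-199/15))/(86969/900) = -260780/86969; β = (79·(-199/15) − 6·(-220))/(86969/900) = 244740/86969.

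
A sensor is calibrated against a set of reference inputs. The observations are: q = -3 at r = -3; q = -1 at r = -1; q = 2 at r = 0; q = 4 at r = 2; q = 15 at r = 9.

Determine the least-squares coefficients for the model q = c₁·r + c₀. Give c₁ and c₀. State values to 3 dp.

c₁ = 1.516, c₀ = 1.277

Setting ∂/∂c₁ … = 0 gives: 95·c₁ + 7·c₀ = 153;  7·c₁ + 5·c₀ = 17.
(Σr·r = 95, Σr = 7, Σ1 = 5, Σr·q = 153, Σq = 17.)
Δ = 95·5 − 7² = 426.
c₁ = (153·5 − 7·17)/426 = 323/213; c₀ = (95·17 − 7·153)/426 = 272/213.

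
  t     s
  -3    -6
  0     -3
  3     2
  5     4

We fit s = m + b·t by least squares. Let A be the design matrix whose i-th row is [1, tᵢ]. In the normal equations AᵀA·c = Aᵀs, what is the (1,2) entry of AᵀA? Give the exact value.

Row 1 ↔ basis 1, column 2 ↔ basis t, so (AᵀA)_{1,2} = Σᵢ t = (1)·(-3) + (1)·(0) + (1)·(3) + (1)·(5) = 5.

5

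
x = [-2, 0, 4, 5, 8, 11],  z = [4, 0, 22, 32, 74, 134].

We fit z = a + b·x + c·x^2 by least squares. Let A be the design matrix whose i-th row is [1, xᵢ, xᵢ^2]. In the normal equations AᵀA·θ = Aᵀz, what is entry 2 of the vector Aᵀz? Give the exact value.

2306

Entry 2 ↔ basis x, so (Aᵀz)_{2} = Σᵢ (x)·zᵢ = (-2)·(4) + (0)·(0) + (4)·(22) + (5)·(32) + (8)·(74) + (11)·(134) = 2306.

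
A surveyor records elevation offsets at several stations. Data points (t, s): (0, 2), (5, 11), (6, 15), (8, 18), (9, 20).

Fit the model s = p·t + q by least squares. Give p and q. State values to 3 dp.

p = 2.020, q = 1.886

The normal equations are: 206·p + 28·q = 469;  28·p + 5·q = 66.
(Σt·t = 206, Σt = 28, Σ1 = 5, Σt·s = 469, Σs = 66.)
Eliminating q: 5·(row 1) − 28·(row 2) gives 246·p = 5·469 − 28·66 = 497, so p = 497/246.
Then q = (66 − 28·(497/246))/5 = 232/123.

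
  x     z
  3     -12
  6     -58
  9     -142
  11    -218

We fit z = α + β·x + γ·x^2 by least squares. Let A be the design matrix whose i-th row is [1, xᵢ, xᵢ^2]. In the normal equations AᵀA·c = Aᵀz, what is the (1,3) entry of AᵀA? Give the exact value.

247

Row 1 ↔ basis 1, column 3 ↔ basis x^2, so (AᵀA)_{1,3} = Σᵢ x^2 = (1)·(9) + (1)·(36) + (1)·(81) + (1)·(121) = 247.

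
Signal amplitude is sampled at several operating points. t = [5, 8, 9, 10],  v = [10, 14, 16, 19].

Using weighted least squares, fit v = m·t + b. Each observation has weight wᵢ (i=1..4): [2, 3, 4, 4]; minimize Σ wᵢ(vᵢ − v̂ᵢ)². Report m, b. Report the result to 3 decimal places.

XᵀWX·[m, b]ᵀ = XᵀWv reads: 966·m + 110·b = 1772;  110·m + 13·b = 202.
Eliminating b: 13·(row 1) − 110·(row 2) gives 458·m = 13·1772 − 110·202 = 816, so m = 408/229.
Then b = (202 − 110·(408/229))/13 = 106/229.

m = 1.782, b = 0.463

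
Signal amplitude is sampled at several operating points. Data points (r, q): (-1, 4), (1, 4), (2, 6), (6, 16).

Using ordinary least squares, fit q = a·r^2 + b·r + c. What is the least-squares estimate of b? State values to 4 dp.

With design matrix A, AᵀA = [[1314, 224, 42]; [224, 42, 8]; [42, 8, 4]] and Aᵀq = [608, 108, 30]ᵀ.
Inverting the 3×3 Gram matrix, [a, b, c]ᵀ = [449/1549, 442/1549, 6019/1549]ᵀ.

b = 0.2853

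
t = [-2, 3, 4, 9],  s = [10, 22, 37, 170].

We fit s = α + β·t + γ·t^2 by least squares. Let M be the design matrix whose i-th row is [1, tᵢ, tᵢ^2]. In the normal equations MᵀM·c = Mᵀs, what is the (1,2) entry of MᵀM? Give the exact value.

14

Row 1 ↔ basis 1, column 2 ↔ basis t, so (MᵀM)_{1,2} = Σᵢ t = (1)·(-2) + (1)·(3) + (1)·(4) + (1)·(9) = 14.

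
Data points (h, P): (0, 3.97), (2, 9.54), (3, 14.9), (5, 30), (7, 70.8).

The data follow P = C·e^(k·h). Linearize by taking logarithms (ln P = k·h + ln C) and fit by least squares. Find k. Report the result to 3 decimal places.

Let Y = ln P. Fitting Y = k·h + ln C by least squares:
XᵀX = [[87.0000, 17.0000]; [17.0000, 5]], rhs = [59.4401, 13.9967]ᵀ  (here Σh = 17.0000, Σ(h)² = 87.0000, Σln P = 13.9967, Σh·ln P = 59.4401).
Δ = 87.0000·5 − (17.0000)² = 146.0000; k = (59.4401·5 − 17.0000·13.9967)/146.0000 = 0.40587, ln C = (87.0000·13.9967 − 17.0000·59.4401)/146.0000 = 1.41938.

k = 0.406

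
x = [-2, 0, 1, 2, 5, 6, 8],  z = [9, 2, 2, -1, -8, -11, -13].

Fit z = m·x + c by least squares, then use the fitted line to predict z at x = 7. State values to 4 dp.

ẑ = -12.0669

Normal-equation sums: Σx·x = 134, Σx = 20, Σ1 = 7.
For Aᵀz: Σx·z = -228, Σz = -20.
So AᵀA·[m, c]ᵀ = Aᵀz: [[134, 20]; [20, 7]]·[m, c]ᵀ = [-228, -20]ᵀ.
Δ = 134·7 − 20² = 538.
m = ((-228)·7 − 20·(-20))/538 = -598/269; c = (134·(-20) − 20·(-228))/538 = 940/269.
At x = 7: ẑ = (-598/269)·(7) + (940/269)·(1) = -3246/269.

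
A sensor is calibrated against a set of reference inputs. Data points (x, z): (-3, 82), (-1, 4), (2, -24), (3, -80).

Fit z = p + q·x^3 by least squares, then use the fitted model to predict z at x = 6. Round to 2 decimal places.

ẑ = -648.14

MᵀM·[p, q]ᵀ = Mᵀz reads: 4·p + 7·q = -18;  7·p + 1523·q = -4570.
Δ = 4·1523 − 7² = 6043.
p = ((-18)·1523 − 7·(-4570))/6043 = 4576/6043; q = (4·(-4570) − 7·(-18))/6043 = -18154/6043.
At x = 6: ẑ = (4576/6043)·(1) + (-18154/6043)·(216) = -3916688/6043.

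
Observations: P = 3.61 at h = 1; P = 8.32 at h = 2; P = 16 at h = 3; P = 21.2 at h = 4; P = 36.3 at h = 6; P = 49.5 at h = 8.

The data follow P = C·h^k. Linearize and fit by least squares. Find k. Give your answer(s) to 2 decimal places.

k = 1.28

With ln Pᵢ as the transformed response and ln hᵢ as the regressor:
Σln h = 7.0493, Σ(ln h)² = 11.1437, Σln P = 16.7228, Σln h·ln P = 23.2979.
Equations: 11.1437·k + 7.0493·ln C = 23.2979;  7.0493·k + 6·ln C = 16.7228.
Solving (det = 17.1702): k = 1.27572, ln C = 1.28831.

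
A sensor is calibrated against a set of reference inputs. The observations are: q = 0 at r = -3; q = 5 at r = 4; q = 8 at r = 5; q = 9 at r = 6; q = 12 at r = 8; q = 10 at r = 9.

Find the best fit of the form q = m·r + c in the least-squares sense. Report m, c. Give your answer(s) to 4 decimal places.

Forming AᵀA = [[231, 29]; [29, 6]] and Aᵀq = [300, 44]ᵀ gives AᵀA·[m, c]ᵀ = Aᵀq.
Determinant 231·6 − 29² = 545.
m = (300·6 − 29·44)/545 = 524/545; c = (231·44 − 29·300)/545 = 1464/545.

m = 0.9615, c = 2.6862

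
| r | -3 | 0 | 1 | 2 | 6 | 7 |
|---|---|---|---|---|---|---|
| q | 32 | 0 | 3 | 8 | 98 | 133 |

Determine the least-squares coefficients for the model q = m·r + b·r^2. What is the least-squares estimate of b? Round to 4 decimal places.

Setting ∂/∂m … = 0 gives: 99·m + 541·b = 1442;  541·m + 3795·b = 10368.
Determinant 99·3795 − 541² = 83024.
m = (1442·3795 − 541·10368)/83024 = -68349/41512; b = (99·10368 − 541·1442)/83024 = 123155/41512.

b = 2.9667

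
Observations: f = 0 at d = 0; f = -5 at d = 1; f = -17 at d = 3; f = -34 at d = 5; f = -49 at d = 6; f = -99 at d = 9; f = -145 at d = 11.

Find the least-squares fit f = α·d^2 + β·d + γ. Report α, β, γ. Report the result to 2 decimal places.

α = -1.03, β = -1.71, γ = -1.23

Forming XᵀX = [[23205, 2429, 273]; [2429, 273, 35]; [273, 35, 7]] and Xᵀf = [-28336, -3006, -349]ᵀ gives XᵀX·[α, β, γ]ᵀ = Xᵀf.
Inverting the 3×3 Gram matrix, [α, β, γ]ᵀ = [-7239/7042, -12017/7042, -4344/3521]ᵀ.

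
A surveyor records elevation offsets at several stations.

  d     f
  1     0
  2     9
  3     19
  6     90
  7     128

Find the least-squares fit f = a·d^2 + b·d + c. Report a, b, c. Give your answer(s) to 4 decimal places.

Entries of AᵀA: Σd^2·d^2 = 3795, Σd^2·d = 595, Σd^2 = 99, Σd·d = 99, Σd = 19, Σ1 = 5.
Right-hand side: Σd^2·f = 9719, Σd·f = 1511, Σf = 246.
Normal equations: [[3795, 595, 99]; [595, 99, 19]; [99, 19, 5]]·[a, b, c]ᵀ = [9719, 1511, 246]ᵀ.
Solving the 3×3 system (Gaussian elimination) gives a = 603/203, b = -1117/406, c = 341/406.

a = 2.9704, b = -2.7512, c = 0.8399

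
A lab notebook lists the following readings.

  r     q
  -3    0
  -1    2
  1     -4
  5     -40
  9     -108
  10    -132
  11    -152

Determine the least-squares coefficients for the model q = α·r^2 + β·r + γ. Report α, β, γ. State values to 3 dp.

α = -0.988, β = -3.094, γ = -0.170

The normal system MᵀM·[α, β, γ]ᵀ = Mᵀq is [[31910, 3158, 338]; [3158, 338, 32]; [338, 32, 7]]·[α, β, γ]ᵀ = [-41342, -4170, -434]ᵀ.
Inverting the 3×3 Gram matrix, [α, β, γ]ᵀ = [-334759/338982, -1048937/338982, -1373/8071]ᵀ.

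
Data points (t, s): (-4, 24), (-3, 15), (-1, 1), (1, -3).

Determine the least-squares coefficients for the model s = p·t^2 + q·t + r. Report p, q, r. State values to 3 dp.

p = 1.083, q = -2.229, r = -1.960

Entries of AᵀA: Σt^2·t^2 = 339, Σt^2·t = -91, Σt^2 = 27, Σt·t = 27, Σt = -7, Σ1 = 4.
For Aᵀs: Σt^2·s = 517, Σt·s = -145, Σs = 37.
Normal equations: [[339, -91, 27]; [-91, 27, -7]; [27, -7, 4]]·[p, q, r]ᵀ = [517, -145, 37]ᵀ.
Solving the 3×3 system (Gaussian elimination) gives p = 431/398, q = -887/398, r = -390/199.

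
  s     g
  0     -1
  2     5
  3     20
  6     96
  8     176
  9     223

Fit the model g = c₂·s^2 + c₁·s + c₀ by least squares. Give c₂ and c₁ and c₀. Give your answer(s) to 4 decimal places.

c₂ = 2.9733, c₁ = -1.6632, c₀ = -1.8751

XᵀX·[c₂, c₁, c₀]ᵀ = Xᵀg reads: 12050·c₂ + 1492·c₁ + 194·c₀ = 32983;  1492·c₂ + 194·c₁ + 28·c₀ = 4061;  194·c₂ + 28·c₁ + 6·c₀ = 519.
(Σs^2·s^2 = 12050, Σs^2·s = 1492, Σs^2 = 194, Σs·s = 194, Σs = 28, Σ1 = 6, Σs^2·g = 32983, Σs·g = 4061, Σg = 519.)
Solving the 3×3 system (Gaussian elimination) gives c₂ = 3229/1086, c₁ = -9031/5430, c₀ = -1697/905.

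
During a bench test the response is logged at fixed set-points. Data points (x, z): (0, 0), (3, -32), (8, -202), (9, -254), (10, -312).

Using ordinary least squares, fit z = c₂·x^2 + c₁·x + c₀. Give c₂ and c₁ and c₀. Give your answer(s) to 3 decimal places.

Sums needed: Σx^2·x^2 = 20738, Σx^2·x = 2268, Σx^2 = 254, Σx·x = 254, Σx = 30, Σ1 = 5.
For Mᵀz: Σx^2·z = -64990, Σx·z = -7118, Σz = -800.
Row-reducing yields c₂ = -96635/32799, c₁ = -18611/10933, c₀ = -3784/32799.

c₂ = -2.946, c₁ = -1.702, c₀ = -0.115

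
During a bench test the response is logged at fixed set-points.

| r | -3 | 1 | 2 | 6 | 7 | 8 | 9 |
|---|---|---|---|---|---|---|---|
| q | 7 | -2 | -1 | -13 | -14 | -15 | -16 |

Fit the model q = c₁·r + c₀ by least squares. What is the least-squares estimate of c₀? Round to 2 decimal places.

c₀ = 0.96

Entries of AᵀA: Σr·r = 244, Σr = 30, Σ1 = 7.
Moment sums: Σr·q = -465, Σq = -54.
Normal equations: [[244, 30]; [30, 7]]·[c₁, c₀]ᵀ = [-465, -54]ᵀ.
Eliminating c₀: 7·(row 1) − 30·(row 2) gives 808·c₁ = 7·(-465) − 30·(-54) = -1635, so c₁ = -1635/808.
Then c₀ = ((-54) − 30·(-1635/808))/7 = 387/404.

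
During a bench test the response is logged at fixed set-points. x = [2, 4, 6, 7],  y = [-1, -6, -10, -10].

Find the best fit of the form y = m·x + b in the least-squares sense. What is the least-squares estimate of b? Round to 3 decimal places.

Setting ∂/∂m … = 0 gives: 105·m + 19·b = -156;  19·m + 4·b = -27.
Eliminating b: 4·(row 1) − 19·(row 2) gives 59·m = 4·(-156) − 19·(-27) = -111, so m = -111/59.
Then b = ((-27) − 19·(-111/59))/4 = 129/59.

b = 2.186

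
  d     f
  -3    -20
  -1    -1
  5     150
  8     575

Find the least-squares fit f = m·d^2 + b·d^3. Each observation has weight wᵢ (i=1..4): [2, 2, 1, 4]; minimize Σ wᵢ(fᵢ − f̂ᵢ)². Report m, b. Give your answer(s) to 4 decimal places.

Sums needed: Σwᵢ·d^2·d^2 = 17173, Σwᵢ·d^2·d^3 = 133709, Σwᵢ·d^3·d^3 = 1065661.
For XᵀWf: Σwᵢ·d^2·f = 150588, Σwᵢ·d^3·f = 1197432.
det = 17173·1065661 − 133709² = 422499672.
m = (150588·1065661 − 133709·1197432)/422499672 = 10231205/11736102; b = (17173·1197432 − 133709·150588)/422499672 = 11903579/11736102.

m = 0.8718, b = 1.0143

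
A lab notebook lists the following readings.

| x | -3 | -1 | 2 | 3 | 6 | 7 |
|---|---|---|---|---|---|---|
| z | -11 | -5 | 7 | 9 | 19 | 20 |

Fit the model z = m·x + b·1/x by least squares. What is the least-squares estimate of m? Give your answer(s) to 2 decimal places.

Forming AᵀA = [[108, 6]; [6, 149/98]] and Aᵀz = [333, 445/21]ᵀ gives AᵀA·[m, b]ᵀ = Aᵀz.
Eliminating b: (149/98)·(row 1) − 6·(row 2) gives (6282/49)·m = (149/98)·333 − 6·(445/21) = 37157/98, so m = 37157/12564.
Then b = ((445/21) − 6·(37157/12564))/(149/98) = 791/349.

m = 2.96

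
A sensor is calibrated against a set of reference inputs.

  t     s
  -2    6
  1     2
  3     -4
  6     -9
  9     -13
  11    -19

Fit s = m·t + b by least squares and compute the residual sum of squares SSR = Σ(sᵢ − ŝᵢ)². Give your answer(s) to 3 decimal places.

AᵀA·[m, b]ᵀ = Aᵀs reads: 252·m + 28·b = -402;  28·m + 6·b = -37.
Δ = 252·6 − 28² = 728.
m = ((-402)·6 − 28·(-37))/728 = -172/91; b = (252·(-37) − 28·(-402))/728 = 69/26.
Residuals: -79/182, 225/182, -179/182, -57/182, 19/14, -157/182; SSR = 977/182.

SSR = 5.368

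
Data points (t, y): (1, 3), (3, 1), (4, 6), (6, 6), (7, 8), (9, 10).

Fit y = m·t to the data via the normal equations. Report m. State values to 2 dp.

m = 1.10

From the data, Σt·t = 192.
Moment sums: Σt·y = 212.
Normal equations: [[192]]·[m]ᵀ = [212]ᵀ.
m = 212/192 = 1.10417.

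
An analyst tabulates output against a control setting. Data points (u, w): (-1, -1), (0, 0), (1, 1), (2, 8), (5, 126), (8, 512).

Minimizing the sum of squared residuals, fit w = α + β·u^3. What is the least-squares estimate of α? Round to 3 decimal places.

α = 0.158

Normal-equation sums: Σ1 = 6, Σu^3 = 645, Σu^3·u^3 = 277835.
Moment sums: Σw = 646, Σu^3·w = 277960.
Eliminating β: 277835·(row 1) − 645·(row 2) gives 1250985·α = 277835·646 − 645·277960 = 197210, so α = 39442/250197.
Then β = (277960 − 645·(39442/250197))/277835 = 83406/83399.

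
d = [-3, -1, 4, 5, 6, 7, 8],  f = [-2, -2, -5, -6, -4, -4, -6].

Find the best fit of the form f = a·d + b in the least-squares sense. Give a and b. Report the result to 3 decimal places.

a = -0.331, b = -2.912

Entries of MᵀM: Σd·d = 200, Σd = 26, Σ1 = 7.
Right-hand side: Σd·f = -142, Σf = -29.
So MᵀM·[a, b]ᵀ = Mᵀf: [[200, 26]; [26, 7]]·[a, b]ᵀ = [-142, -29]ᵀ.
Eliminating b: 7·(row 1) − 26·(row 2) gives 724·a = 7·(-142) − 26·(-29) = -240, so a = -60/181.
Then b = ((-29) − 26·(-60/181))/7 = -527/181.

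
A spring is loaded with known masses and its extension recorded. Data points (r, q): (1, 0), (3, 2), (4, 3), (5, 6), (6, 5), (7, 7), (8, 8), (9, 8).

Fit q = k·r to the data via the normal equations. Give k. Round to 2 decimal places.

Entries of MᵀM: Σr·r = 281.
Right-hand side: Σr·q = 263.
So MᵀM·[k]ᵀ = Mᵀq: [[281]]·[k]ᵀ = [263]ᵀ.
k = 263/281 = 0.935943.

k = 0.94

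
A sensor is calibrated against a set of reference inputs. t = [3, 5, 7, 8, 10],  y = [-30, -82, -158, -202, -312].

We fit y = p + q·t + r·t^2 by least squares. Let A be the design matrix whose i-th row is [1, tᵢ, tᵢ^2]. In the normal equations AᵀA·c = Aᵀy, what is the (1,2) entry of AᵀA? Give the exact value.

Row 1 ↔ basis 1, column 2 ↔ basis t, so (AᵀA)_{1,2} = Σᵢ t = (1)·(3) + (1)·(5) + (1)·(7) + (1)·(8) + (1)·(10) = 33.

33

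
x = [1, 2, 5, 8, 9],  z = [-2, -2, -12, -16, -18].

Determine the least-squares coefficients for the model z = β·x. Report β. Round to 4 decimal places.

The normal equations are: 175·β = -356.
(Σx·x = 175, Σx·z = -356.)
Hence β = -356 / 175 ≈ -2.03429.

β = -2.0343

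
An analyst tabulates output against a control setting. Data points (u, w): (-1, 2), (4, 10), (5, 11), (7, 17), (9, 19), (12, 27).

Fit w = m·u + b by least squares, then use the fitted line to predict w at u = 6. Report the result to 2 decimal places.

The normal system MᵀM·[m, b]ᵀ = Mᵀw is [[316, 36]; [36, 6]]·[m, b]ᵀ = [707, 86]ᵀ.
Determinant 316·6 − 36² = 600.
m = (707·6 − 36·86)/600 = 191/100; b = (316·86 − 36·707)/600 = 431/150.
At u = 6: ŵ = (191/100)·(6) + (431/150)·(1) = 43/3.

ŵ = 14.33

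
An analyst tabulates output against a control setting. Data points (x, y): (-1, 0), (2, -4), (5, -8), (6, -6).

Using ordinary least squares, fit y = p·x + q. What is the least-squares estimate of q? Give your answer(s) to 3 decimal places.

Sums needed: Σx·x = 66, Σx = 12, Σ1 = 4.
Moment sums: Σx·y = -84, Σy = -18.
Normal equations: [[66, 12]; [12, 4]]·[p, q]ᵀ = [-84, -18]ᵀ.
Eliminating q: 4·(row 1) − 12·(row 2) gives 120·p = 4·(-84) − 12·(-18) = -120, so p = -1.
Then q = ((-18) − 12·(-1))/4 = -3/2.

q = -1.500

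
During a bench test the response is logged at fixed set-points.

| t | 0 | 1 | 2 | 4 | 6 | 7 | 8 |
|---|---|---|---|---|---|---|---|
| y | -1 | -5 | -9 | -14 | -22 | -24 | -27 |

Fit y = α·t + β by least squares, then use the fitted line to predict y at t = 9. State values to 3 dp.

With design matrix X, XᵀX = [[170, 28]; [28, 7]] and Xᵀy = [-595, -102]ᵀ.
Eliminating β: 7·(row 1) − 28·(row 2) gives 406·α = 7·(-595) − 28·(-102) = -1309, so α = -187/58.
Then β = ((-102) − 28·(-187/58))/7 = -340/203.
At t = 9: ŷ = (-187/58)·(9) + (-340/203)·(1) = -12461/406.

ŷ = -30.692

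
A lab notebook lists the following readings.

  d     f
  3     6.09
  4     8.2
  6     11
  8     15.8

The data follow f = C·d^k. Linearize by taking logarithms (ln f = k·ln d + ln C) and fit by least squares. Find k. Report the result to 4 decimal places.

Linearized form: ln f = k·ln d + ln C. From the 4 transformed points,
XᵀX = [[10.6632, 6.3561]; [6.3561, 4]], rhs = [14.9375, 9.0687]ᵀ  (here Σln d = 6.3561, Σ(ln d)² = 10.6632, Σln f = 9.0687, Σln d·ln f = 14.9375).
Δ = 10.6632·4 − (6.3561)² = 2.2529; k = (14.9375·4 − 6.3561·9.0687)/2.2529 = 0.93587, ln C = (10.6632·9.0687 − 6.3561·14.9375)/2.2529 = 0.78004.

k = 0.9359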